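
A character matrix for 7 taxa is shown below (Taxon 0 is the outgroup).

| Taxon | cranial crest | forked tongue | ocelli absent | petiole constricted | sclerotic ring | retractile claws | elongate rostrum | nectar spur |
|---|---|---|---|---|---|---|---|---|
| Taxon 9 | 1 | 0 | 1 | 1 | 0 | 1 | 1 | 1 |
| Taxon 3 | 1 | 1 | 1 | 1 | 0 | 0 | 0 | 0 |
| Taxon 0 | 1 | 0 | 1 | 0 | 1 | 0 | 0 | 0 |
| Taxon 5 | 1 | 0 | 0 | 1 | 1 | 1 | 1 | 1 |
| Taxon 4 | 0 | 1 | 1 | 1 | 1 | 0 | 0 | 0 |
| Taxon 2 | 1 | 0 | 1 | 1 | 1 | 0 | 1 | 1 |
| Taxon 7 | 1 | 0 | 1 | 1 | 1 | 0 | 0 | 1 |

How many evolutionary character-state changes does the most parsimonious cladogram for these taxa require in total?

9

Character polarity is set by the outgroup: the derived state is whichever differs from the outgroup's state, so for cranial crest, ocelli absent, sclerotic ring the derived state is '0', and for the remaining characters it is '1'.
cranial crest (derived state '0') is unique to Taxon 4 (autapomorphy; uninformative for grouping).
Only Taxon 3 and Taxon 4 show the derived state '1' for forked tongue, supporting them as a clade.
ocelli absent (derived state '0') is unique to Taxon 5 (autapomorphy; uninformative for grouping).
petiole constricted (derived state '1') is shared by all ingroup taxa — unites the whole ingroup.
sclerotic ring (state '0') occurs in Taxon 3 and Taxon 9 but conflicts with the nesting implied by the other characters — most parsimoniously interpreted as homoplasy.
Only Taxon 5 and Taxon 9 show the derived state '1' for retractile claws, supporting them as a clade.
elongate rostrum: derived state '1' in Taxon 2, Taxon 5, and Taxon 9 only — synapomorphy for {Taxon 2, Taxon 5, Taxon 9}.
nectar spur: derived state '1' in Taxon 2, Taxon 5, Taxon 7, and Taxon 9 only — synapomorphy for {Taxon 2, Taxon 5, Taxon 7, Taxon 9}.
Most parsimonious ingroup topology: ((Taxon 3,Taxon 4),(((Taxon 5,Taxon 9),Taxon 2),Taxon 7)).
Changes per character on this tree: cranial crest: 1; forked tongue: 1; ocelli absent: 1; petiole constricted: 1; sclerotic ring: 2; retractile claws: 1; elongate rostrum: 1; nectar spur: 1.
Total = 9.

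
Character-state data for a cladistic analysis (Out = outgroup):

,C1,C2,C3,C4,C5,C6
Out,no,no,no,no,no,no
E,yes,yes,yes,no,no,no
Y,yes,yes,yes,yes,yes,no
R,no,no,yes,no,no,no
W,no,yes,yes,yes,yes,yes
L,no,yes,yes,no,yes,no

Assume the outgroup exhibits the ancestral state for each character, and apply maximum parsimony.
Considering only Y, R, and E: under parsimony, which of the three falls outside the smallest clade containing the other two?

R

The outgroup has state 'no' for every character, so 'yes' is the derived state throughout.
C1 groups E and Y, which is incompatible with the clades supported by the remaining characters; treating it as convergent (homoplasy) costs fewer steps than any alternative tree.
C2 (derived state 'yes') is shared by E, L, W, and Y — a synapomorphy uniting that clade.
All ingroup taxa share the derived state 'yes' for C3; it defines the ingroup but does not resolve relationships within it.
C4: derived state 'yes' in W and Y only — synapomorphy for {W, Y}.
C5 (derived state 'yes') is shared by L, W, and Y — a synapomorphy uniting that clade.
C6 (derived state 'yes') is unique to W (autapomorphy; uninformative for grouping).
Most parsimonious ingroup topology: ((E,((Y,W),L)),R).
Y and E share a more recent common ancestor with each other than either does with R, so R is the least closely related of the three.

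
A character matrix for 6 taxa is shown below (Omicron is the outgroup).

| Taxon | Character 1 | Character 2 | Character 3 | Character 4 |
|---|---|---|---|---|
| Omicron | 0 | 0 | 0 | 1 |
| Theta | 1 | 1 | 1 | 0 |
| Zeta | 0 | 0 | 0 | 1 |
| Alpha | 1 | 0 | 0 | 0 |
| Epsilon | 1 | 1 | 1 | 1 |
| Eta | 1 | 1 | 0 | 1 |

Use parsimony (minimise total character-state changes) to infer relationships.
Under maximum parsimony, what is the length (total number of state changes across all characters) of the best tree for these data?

Character polarity is set by the outgroup: the derived state is whichever differs from the outgroup's state, so for Character 4 the derived state is '0', and for the remaining characters it is '1'.
Only Alpha, Epsilon, Eta, and Theta show the derived state '1' for Character 1, supporting them as a clade.
Character 2: derived state '1' in Epsilon, Eta, and Theta only — synapomorphy for {Epsilon, Eta, Theta}.
Only Epsilon and Theta show the derived state '1' for Character 3, supporting them as a clade.
Character 4 groups Alpha and Theta, which is incompatible with the clades supported by the remaining characters; treating it as convergent (homoplasy) costs fewer steps than any alternative tree.
Most parsimonious ingroup topology: ((((Theta,Epsilon),Eta),Alpha),Zeta).
Changes per character on this tree: Character 1: 1; Character 2: 1; Character 3: 1; Character 4: 2.
Total = 5.

5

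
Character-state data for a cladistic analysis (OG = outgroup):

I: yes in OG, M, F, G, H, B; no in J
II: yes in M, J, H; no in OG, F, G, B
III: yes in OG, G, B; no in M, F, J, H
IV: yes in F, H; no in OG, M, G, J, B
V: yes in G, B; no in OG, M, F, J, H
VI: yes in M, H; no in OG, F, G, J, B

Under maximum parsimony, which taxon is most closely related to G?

Character polarity is set by the outgroup: the derived state is whichever differs from the outgroup's state, so for I, III the derived state is 'no', and for the remaining characters it is 'yes'.
I (derived state 'no') is unique to J (autapomorphy; uninformative for grouping).
II (derived state 'yes') is shared by H, J, and M — a synapomorphy uniting that clade.
Only F, H, J, and M show the derived state 'no' for III, supporting them as a clade.
IV (state 'yes') occurs in F and H but conflicts with the nesting implied by the other characters — most parsimoniously interpreted as homoplasy.
V: derived state 'yes' in B and G only — synapomorphy for {B, G}.
VI: derived state 'yes' in H and M only — synapomorphy for {H, M}.
Most parsimonious ingroup topology: ((((M,H),J),F),(G,B)).
G and B form a cherry on this tree, so they are sister taxa.

B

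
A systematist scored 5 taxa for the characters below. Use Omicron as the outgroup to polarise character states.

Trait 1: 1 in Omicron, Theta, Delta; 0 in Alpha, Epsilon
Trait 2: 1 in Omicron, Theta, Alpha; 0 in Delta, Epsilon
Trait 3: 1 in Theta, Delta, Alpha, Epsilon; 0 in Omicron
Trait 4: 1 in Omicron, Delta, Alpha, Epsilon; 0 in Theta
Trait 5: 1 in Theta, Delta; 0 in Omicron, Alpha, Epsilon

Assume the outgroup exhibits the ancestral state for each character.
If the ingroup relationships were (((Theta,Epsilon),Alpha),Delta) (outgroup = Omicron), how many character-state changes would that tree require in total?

8

Map each character onto (((Theta,Epsilon),Alpha),Delta) (rooted by Omicron) and count the minimum state changes it requires (Fitch parsimony):
Trait 1: 2; Trait 2: 2; Trait 3: 1; Trait 4: 1; Trait 5: 2.
Total tree length = 8.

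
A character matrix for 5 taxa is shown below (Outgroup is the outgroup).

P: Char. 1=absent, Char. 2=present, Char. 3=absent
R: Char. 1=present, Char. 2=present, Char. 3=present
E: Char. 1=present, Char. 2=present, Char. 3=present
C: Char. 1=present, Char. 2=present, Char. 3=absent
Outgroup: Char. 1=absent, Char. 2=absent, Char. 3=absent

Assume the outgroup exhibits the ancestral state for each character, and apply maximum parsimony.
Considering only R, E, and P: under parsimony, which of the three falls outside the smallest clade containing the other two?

The outgroup has state 'absent' for every character, so 'present' is the derived state throughout.
Char. 1 (derived state 'present') is shared by C, E, and R — a synapomorphy uniting that clade.
All ingroup taxa share the derived state 'present' for Char. 2; it defines the ingroup but does not resolve relationships within it.
Char. 3: derived state 'present' in E and R only — synapomorphy for {E, R}.
Most parsimonious ingroup topology: (((R,E),C),P).
R and E share a more recent common ancestor with each other than either does with P, so P is the least closely related of the three.

P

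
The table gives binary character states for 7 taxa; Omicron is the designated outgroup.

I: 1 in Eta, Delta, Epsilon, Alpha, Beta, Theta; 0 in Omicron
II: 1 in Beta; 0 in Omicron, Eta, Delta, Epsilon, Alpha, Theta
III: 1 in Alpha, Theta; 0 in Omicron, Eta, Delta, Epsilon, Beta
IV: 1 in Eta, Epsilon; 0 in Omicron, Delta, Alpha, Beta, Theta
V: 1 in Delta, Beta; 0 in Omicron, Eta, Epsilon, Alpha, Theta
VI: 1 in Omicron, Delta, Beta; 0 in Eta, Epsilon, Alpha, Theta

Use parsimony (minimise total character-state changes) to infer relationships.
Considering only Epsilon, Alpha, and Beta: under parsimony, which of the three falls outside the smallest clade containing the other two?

Character polarity is set by the outgroup: the derived state is whichever differs from the outgroup's state, so for VI the derived state is '0', and for the remaining characters it is '1'.
All ingroup taxa share the derived state '1' for I; it defines the ingroup but does not resolve relationships within it.
II: derived state '1' in Beta only — an autapomorphy, so it tells us nothing about relationships among taxa.
Only Alpha and Theta show the derived state '1' for III, supporting them as a clade.
IV: derived state '1' in Epsilon and Eta only — synapomorphy for {Epsilon, Eta}.
V (derived state '1') is shared by Beta and Delta — a synapomorphy uniting that clade.
Only Alpha, Epsilon, Eta, and Theta show the derived state '0' for VI, supporting them as a clade.
Most parsimonious ingroup topology: (((Eta,Epsilon),(Alpha,Theta)),(Delta,Beta)).
Epsilon and Alpha share a more recent common ancestor with each other than either does with Beta, so Beta is the least closely related of the three.

Beta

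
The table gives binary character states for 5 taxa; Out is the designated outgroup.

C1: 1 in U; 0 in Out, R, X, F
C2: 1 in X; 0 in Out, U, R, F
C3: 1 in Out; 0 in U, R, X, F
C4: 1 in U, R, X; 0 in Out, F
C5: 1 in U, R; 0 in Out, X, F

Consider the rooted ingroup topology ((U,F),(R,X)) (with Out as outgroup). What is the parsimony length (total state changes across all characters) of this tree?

7

Map each character onto ((U,F),(R,X)) (rooted by Out) and count the minimum state changes it requires (Fitch parsimony):
C1: 1; C2: 1; C3: 1; C4: 2; C5: 2.
Total tree length = 7.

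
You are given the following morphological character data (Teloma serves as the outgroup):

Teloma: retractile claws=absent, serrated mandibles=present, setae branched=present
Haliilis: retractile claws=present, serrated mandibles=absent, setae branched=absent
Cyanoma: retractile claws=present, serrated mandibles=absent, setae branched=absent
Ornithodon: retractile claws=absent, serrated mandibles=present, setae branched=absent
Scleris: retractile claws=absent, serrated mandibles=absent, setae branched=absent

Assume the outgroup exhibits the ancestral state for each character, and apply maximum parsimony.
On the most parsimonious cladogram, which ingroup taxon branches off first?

Character polarity is set by the outgroup: the derived state is whichever differs from the outgroup's state, so for serrated mandibles, setae branched the derived state is 'absent', and for the remaining characters it is 'present'.
Only Cyanoma and Haliilis show the derived state 'present' for retractile claws, supporting them as a clade.
Only Cyanoma, Haliilis, and Scleris show the derived state 'absent' for serrated mandibles, supporting them as a clade.
All ingroup taxa share the derived state 'absent' for setae branched; it defines the ingroup but does not resolve relationships within it.
Most parsimonious ingroup topology: (((Haliilis,Cyanoma),Scleris),Ornithodon).
Ornithodon is sister to the clade containing all other ingroup taxa, so it is the earliest-diverging (most basal) ingroup lineage.

Ornithodon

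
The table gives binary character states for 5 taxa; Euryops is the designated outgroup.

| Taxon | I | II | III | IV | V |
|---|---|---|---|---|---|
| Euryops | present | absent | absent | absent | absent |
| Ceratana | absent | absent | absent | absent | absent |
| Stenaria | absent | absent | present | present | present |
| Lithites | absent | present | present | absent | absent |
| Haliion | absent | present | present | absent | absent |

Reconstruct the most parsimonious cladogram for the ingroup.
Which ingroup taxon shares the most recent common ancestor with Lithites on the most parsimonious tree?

Character polarity is set by the outgroup: the derived state is whichever differs from the outgroup's state, so for I the derived state is 'absent', and for the remaining characters it is 'present'.
I (derived state 'absent') is shared by all ingroup taxa — unites the whole ingroup.
II (derived state 'present') is shared by Haliion and Lithites — a synapomorphy uniting that clade.
III: derived state 'present' in Haliion, Lithites, and Stenaria only — synapomorphy for {Haliion, Lithites, Stenaria}.
IV (derived state 'present') is unique to Stenaria (autapomorphy; uninformative for grouping).
V: derived state 'present' in Stenaria only — an autapomorphy, so it tells us nothing about relationships among taxa.
Most parsimonious ingroup topology: (Ceratana,(Stenaria,(Lithites,Haliion))).
Lithites and Haliion form a cherry on this tree, so they are sister taxa.

Haliion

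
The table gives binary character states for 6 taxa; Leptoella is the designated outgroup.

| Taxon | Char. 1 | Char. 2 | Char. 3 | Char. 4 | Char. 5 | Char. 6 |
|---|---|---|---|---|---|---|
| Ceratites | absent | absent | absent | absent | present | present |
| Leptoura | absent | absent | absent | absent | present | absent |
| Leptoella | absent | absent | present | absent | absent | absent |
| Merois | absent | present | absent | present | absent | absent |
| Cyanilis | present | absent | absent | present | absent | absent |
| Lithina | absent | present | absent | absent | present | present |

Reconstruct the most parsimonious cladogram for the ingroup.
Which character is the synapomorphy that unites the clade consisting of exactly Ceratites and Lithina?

Char. 6

Character polarity is set by the outgroup: the derived state is whichever differs from the outgroup's state, so for Char. 3 the derived state is 'absent', and for the remaining characters it is 'present'.
Char. 1 (derived state 'present') is unique to Cyanilis (autapomorphy; uninformative for grouping).
Char. 2 (state 'present') occurs in Lithina and Merois but conflicts with the nesting implied by the other characters — most parsimoniously interpreted as homoplasy.
All ingroup taxa share the derived state 'absent' for Char. 3; it defines the ingroup but does not resolve relationships within it.
Char. 4 (derived state 'present') is shared by Cyanilis and Merois — a synapomorphy uniting that clade.
Only Ceratites, Leptoura, and Lithina show the derived state 'present' for Char. 5, supporting them as a clade.
Only Ceratites and Lithina show the derived state 'present' for Char. 6, supporting them as a clade.
Most parsimonious ingroup topology: ((Leptoura,(Lithina,Ceratites)),(Cyanilis,Merois)).
The clade {Ceratites, Lithina} is supported by Char. 6: its derived state 'present' occurs in exactly those taxa and in no other taxon (including the outgroup).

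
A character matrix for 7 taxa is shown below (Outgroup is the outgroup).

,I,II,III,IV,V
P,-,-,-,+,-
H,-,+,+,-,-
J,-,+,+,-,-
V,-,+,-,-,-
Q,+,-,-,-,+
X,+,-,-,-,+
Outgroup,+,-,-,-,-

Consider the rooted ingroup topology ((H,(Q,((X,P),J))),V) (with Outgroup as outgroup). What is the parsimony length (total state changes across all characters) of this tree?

11

Map each character onto ((H,(Q,((X,P),J))),V) (rooted by Outgroup) and count the minimum state changes it requires (Fitch parsimony):
I: 3; II: 3; III: 2; IV: 1; V: 2.
Total tree length = 11.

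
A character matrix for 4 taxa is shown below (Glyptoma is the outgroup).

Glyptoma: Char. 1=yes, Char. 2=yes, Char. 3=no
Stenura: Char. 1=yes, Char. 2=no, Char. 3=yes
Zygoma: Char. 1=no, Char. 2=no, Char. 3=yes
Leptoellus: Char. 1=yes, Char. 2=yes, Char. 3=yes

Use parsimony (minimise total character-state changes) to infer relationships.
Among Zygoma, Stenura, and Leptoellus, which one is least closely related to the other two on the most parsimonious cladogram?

Leptoellus

Character polarity is set by the outgroup: the derived state is whichever differs from the outgroup's state, so for Char. 1, Char. 2 the derived state is 'no', and for the remaining characters it is 'yes'.
Char. 1: derived state 'no' in Zygoma only — an autapomorphy, so it tells us nothing about relationships among taxa.
Char. 2 (derived state 'no') is shared by Stenura and Zygoma — a synapomorphy uniting that clade.
Char. 3 (derived state 'yes') is shared by all ingroup taxa — unites the whole ingroup.
Most parsimonious ingroup topology: ((Stenura,Zygoma),Leptoellus).
Stenura and Zygoma share a more recent common ancestor with each other than either does with Leptoellus, so Leptoellus is the least closely related of the three.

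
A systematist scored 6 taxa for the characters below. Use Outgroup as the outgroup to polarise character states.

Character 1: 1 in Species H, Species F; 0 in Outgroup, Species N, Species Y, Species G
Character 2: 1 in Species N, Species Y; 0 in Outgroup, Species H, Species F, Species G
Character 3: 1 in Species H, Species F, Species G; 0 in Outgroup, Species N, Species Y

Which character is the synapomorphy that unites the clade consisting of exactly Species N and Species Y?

Character 2

The outgroup has state '0' for every character, so '1' is the derived state throughout.
Character 1: derived state '1' in Species F and Species H only — synapomorphy for {Species F, Species H}.
Character 2 (derived state '1') is shared by Species N and Species Y — a synapomorphy uniting that clade.
Character 3: derived state '1' in Species F, Species G, and Species H only — synapomorphy for {Species F, Species G, Species H}.
Most parsimonious ingroup topology: ((Species N,Species Y),((Species H,Species F),Species G)).
The clade {Species N, Species Y} is supported by Character 2: its derived state '1' occurs in exactly those taxa and in no other taxon (including the outgroup).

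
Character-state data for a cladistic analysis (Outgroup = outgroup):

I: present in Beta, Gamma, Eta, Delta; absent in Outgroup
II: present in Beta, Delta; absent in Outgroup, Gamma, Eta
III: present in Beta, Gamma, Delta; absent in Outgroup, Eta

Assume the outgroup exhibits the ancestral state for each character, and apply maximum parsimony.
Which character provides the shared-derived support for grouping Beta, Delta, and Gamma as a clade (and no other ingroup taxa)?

The outgroup has state 'absent' for every character, so 'present' is the derived state throughout.
I (derived state 'present') is shared by all ingroup taxa — unites the whole ingroup.
II: derived state 'present' in Beta and Delta only — synapomorphy for {Beta, Delta}.
Only Beta, Delta, and Gamma show the derived state 'present' for III, supporting them as a clade.
Most parsimonious ingroup topology: (((Beta,Delta),Gamma),Eta).
The clade {Beta, Delta, Gamma} is supported by III: its derived state 'present' occurs in exactly those taxa and in no other taxon (including the outgroup).

III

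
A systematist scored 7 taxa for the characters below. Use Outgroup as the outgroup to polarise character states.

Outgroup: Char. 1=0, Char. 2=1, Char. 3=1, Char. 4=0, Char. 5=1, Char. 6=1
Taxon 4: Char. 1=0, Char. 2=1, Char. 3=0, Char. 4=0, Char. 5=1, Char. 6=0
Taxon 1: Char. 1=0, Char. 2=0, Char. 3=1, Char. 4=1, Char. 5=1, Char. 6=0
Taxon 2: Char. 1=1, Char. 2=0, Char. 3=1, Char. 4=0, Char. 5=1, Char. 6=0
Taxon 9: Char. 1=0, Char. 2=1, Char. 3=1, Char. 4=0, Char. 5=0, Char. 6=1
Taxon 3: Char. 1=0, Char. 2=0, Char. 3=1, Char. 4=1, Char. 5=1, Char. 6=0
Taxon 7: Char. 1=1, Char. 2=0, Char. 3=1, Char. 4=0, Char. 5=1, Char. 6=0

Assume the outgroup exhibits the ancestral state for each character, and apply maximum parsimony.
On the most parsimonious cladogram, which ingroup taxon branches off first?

Taxon 9

Character polarity is set by the outgroup: the derived state is whichever differs from the outgroup's state, so for Char. 2, Char. 3, Char. 5, Char. 6 the derived state is '0', and for the remaining characters it is '1'.
Only Taxon 2 and Taxon 7 show the derived state '1' for Char. 1, supporting them as a clade.
Char. 2 (derived state '0') is shared by Taxon 1, Taxon 2, Taxon 3, and Taxon 7 — a synapomorphy uniting that clade.
Char. 3: derived state '0' in Taxon 4 only — an autapomorphy, so it tells us nothing about relationships among taxa.
Only Taxon 1 and Taxon 3 show the derived state '1' for Char. 4, supporting them as a clade.
Char. 5 (derived state '0') is unique to Taxon 9 (autapomorphy; uninformative for grouping).
Char. 6: derived state '0' in Taxon 1, Taxon 2, Taxon 3, Taxon 4, and Taxon 7 only — synapomorphy for {Taxon 1, Taxon 2, Taxon 3, Taxon 4, Taxon 7}.
Most parsimonious ingroup topology: ((Taxon 4,((Taxon 1,Taxon 3),(Taxon 2,Taxon 7))),Taxon 9).
Taxon 9 is sister to the clade containing all other ingroup taxa, so it is the earliest-diverging (most basal) ingroup lineage.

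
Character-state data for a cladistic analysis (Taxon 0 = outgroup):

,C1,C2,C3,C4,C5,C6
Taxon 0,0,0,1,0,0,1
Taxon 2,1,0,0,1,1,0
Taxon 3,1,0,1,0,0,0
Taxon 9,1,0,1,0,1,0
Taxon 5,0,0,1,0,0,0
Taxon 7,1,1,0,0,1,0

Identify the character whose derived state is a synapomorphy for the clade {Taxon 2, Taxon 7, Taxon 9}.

Character polarity is set by the outgroup: the derived state is whichever differs from the outgroup's state, so for C3, C6 the derived state is '0', and for the remaining characters it is '1'.
C1 (derived state '1') is shared by Taxon 2, Taxon 3, Taxon 7, and Taxon 9 — a synapomorphy uniting that clade.
C2 (derived state '1') is unique to Taxon 7 (autapomorphy; uninformative for grouping).
C3 (derived state '0') is shared by Taxon 2 and Taxon 7 — a synapomorphy uniting that clade.
C4 (derived state '1') is unique to Taxon 2 (autapomorphy; uninformative for grouping).
C5: derived state '1' in Taxon 2, Taxon 7, and Taxon 9 only — synapomorphy for {Taxon 2, Taxon 7, Taxon 9}.
C6 (derived state '0') is shared by all ingroup taxa — unites the whole ingroup.
Most parsimonious ingroup topology: ((((Taxon 2,Taxon 7),Taxon 9),Taxon 3),Taxon 5).
The clade {Taxon 2, Taxon 7, Taxon 9} is supported by C5: its derived state '1' occurs in exactly those taxa and in no other taxon (including the outgroup).

C5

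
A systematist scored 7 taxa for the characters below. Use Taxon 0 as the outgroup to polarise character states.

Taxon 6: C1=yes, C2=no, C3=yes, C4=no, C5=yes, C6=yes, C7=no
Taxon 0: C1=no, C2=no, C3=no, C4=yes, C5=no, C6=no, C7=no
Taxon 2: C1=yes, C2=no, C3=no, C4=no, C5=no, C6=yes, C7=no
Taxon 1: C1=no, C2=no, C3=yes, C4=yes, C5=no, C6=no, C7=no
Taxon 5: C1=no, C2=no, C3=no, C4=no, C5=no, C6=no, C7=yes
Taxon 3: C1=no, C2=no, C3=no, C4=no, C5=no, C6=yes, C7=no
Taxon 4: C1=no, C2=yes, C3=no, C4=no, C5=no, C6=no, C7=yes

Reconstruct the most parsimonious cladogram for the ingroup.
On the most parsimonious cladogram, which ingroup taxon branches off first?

Character polarity is set by the outgroup: the derived state is whichever differs from the outgroup's state, so for C4 the derived state is 'no', and for the remaining characters it is 'yes'.
C1 (derived state 'yes') is shared by Taxon 2 and Taxon 6 — a synapomorphy uniting that clade.
C2 (derived state 'yes') is unique to Taxon 4 (autapomorphy; uninformative for grouping).
C3 (state 'yes') occurs in Taxon 1 and Taxon 6 but conflicts with the nesting implied by the other characters — most parsimoniously interpreted as homoplasy.
C4: derived state 'no' in Taxon 2, Taxon 3, Taxon 4, Taxon 5, and Taxon 6 only — synapomorphy for {Taxon 2, Taxon 3, Taxon 4, Taxon 5, Taxon 6}.
C5: derived state 'yes' in Taxon 6 only — an autapomorphy, so it tells us nothing about relationships among taxa.
C6: derived state 'yes' in Taxon 2, Taxon 3, and Taxon 6 only — synapomorphy for {Taxon 2, Taxon 3, Taxon 6}.
C7: derived state 'yes' in Taxon 4 and Taxon 5 only — synapomorphy for {Taxon 4, Taxon 5}.
Most parsimonious ingroup topology: ((((Taxon 2,Taxon 6),Taxon 3),(Taxon 4,Taxon 5)),Taxon 1).
Taxon 1 is sister to the clade containing all other ingroup taxa, so it is the earliest-diverging (most basal) ingroup lineage.

Taxon 1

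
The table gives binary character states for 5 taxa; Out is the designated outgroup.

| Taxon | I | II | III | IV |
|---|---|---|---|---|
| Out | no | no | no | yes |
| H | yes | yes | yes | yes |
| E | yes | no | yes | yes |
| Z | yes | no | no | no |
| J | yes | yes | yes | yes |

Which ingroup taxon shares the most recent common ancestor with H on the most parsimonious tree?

Character polarity is set by the outgroup: the derived state is whichever differs from the outgroup's state, so for IV the derived state is 'no', and for the remaining characters it is 'yes'.
All ingroup taxa share the derived state 'yes' for I; it defines the ingroup but does not resolve relationships within it.
II (derived state 'yes') is shared by H and J — a synapomorphy uniting that clade.
III (derived state 'yes') is shared by E, H, and J — a synapomorphy uniting that clade.
IV: derived state 'no' in Z only — an autapomorphy, so it tells us nothing about relationships among taxa.
Most parsimonious ingroup topology: (((H,J),E),Z).
H and J form a cherry on this tree, so they are sister taxa.

J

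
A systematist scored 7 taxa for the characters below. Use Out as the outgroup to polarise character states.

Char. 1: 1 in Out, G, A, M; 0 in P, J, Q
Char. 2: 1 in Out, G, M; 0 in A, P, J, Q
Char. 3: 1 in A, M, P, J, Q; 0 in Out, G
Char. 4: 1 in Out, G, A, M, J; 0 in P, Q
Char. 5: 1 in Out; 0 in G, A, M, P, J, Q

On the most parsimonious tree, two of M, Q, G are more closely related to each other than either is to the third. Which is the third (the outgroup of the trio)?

G

Character polarity is set by the outgroup: the derived state is whichever differs from the outgroup's state, so for Char. 1, Char. 2, Char. 4, Char. 5 the derived state is '0', and for the remaining characters it is '1'.
Only J, P, and Q show the derived state '0' for Char. 1, supporting them as a clade.
Char. 2: derived state '0' in A, J, P, and Q only — synapomorphy for {A, J, P, Q}.
Only A, J, M, P, and Q show the derived state '1' for Char. 3, supporting them as a clade.
Char. 4 (derived state '0') is shared by P and Q — a synapomorphy uniting that clade.
Char. 5 (derived state '0') is shared by all ingroup taxa — unites the whole ingroup.
Most parsimonious ingroup topology: (G,((A,((P,Q),J)),M)).
M and Q share a more recent common ancestor with each other than either does with G, so G is the least closely related of the three.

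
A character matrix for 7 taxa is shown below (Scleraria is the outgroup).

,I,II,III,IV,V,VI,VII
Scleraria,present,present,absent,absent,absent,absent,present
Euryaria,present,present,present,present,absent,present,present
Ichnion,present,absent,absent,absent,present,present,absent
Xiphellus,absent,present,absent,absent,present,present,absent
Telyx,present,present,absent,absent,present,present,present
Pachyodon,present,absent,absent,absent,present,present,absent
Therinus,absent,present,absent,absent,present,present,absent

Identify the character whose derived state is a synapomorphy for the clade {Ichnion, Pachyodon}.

II

Character polarity is set by the outgroup: the derived state is whichever differs from the outgroup's state, so for I, II, VII the derived state is 'absent', and for the remaining characters it is 'present'.
I (derived state 'absent') is shared by Therinus and Xiphellus — a synapomorphy uniting that clade.
II: derived state 'absent' in Ichnion and Pachyodon only — synapomorphy for {Ichnion, Pachyodon}.
III (derived state 'present') is unique to Euryaria (autapomorphy; uninformative for grouping).
IV (derived state 'present') is unique to Euryaria (autapomorphy; uninformative for grouping).
Only Ichnion, Pachyodon, Telyx, Therinus, and Xiphellus show the derived state 'present' for V, supporting them as a clade.
VI (derived state 'present') is shared by all ingroup taxa — unites the whole ingroup.
VII: derived state 'absent' in Ichnion, Pachyodon, Therinus, and Xiphellus only — synapomorphy for {Ichnion, Pachyodon, Therinus, Xiphellus}.
Most parsimonious ingroup topology: (Euryaria,(((Ichnion,Pachyodon),(Xiphellus,Therinus)),Telyx)).
The clade {Ichnion, Pachyodon} is supported by II: its derived state 'absent' occurs in exactly those taxa and in no other taxon (including the outgroup).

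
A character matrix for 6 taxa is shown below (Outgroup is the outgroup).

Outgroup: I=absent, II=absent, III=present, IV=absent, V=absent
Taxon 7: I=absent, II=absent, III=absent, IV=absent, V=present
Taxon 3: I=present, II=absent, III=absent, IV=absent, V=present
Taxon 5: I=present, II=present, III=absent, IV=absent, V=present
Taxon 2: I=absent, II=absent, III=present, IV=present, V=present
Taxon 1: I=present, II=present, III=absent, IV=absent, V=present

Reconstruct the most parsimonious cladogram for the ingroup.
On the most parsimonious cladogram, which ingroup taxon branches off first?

Character polarity is set by the outgroup: the derived state is whichever differs from the outgroup's state, so for III the derived state is 'absent', and for the remaining characters it is 'present'.
Only Taxon 1, Taxon 3, and Taxon 5 show the derived state 'present' for I, supporting them as a clade.
Only Taxon 1 and Taxon 5 show the derived state 'present' for II, supporting them as a clade.
III (derived state 'absent') is shared by Taxon 1, Taxon 3, Taxon 5, and Taxon 7 — a synapomorphy uniting that clade.
IV (derived state 'present') is unique to Taxon 2 (autapomorphy; uninformative for grouping).
All ingroup taxa share the derived state 'present' for V; it defines the ingroup but does not resolve relationships within it.
Most parsimonious ingroup topology: ((Taxon 7,(Taxon 3,(Taxon 5,Taxon 1))),Taxon 2).
Taxon 2 is sister to the clade containing all other ingroup taxa, so it is the earliest-diverging (most basal) ingroup lineage.

Taxon 2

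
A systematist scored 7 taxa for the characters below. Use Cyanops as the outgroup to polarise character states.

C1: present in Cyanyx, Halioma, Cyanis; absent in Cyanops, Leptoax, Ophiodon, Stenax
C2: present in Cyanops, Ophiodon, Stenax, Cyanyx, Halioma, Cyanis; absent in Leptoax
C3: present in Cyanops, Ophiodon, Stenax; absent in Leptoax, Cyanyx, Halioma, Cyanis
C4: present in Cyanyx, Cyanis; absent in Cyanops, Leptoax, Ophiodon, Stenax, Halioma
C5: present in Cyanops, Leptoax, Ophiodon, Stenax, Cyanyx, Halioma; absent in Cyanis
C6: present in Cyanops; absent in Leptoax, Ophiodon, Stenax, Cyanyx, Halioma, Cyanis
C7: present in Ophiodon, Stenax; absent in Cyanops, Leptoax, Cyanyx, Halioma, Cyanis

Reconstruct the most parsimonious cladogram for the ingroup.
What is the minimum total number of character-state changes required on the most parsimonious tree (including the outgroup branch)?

7

Character polarity is set by the outgroup: the derived state is whichever differs from the outgroup's state, so for C2, C3, C5, C6 the derived state is 'absent', and for the remaining characters it is 'present'.
C1 (derived state 'present') is shared by Cyanis, Cyanyx, and Halioma — a synapomorphy uniting that clade.
C2 (derived state 'absent') is unique to Leptoax (autapomorphy; uninformative for grouping).
Only Cyanis, Cyanyx, Halioma, and Leptoax show the derived state 'absent' for C3, supporting them as a clade.
Only Cyanis and Cyanyx show the derived state 'present' for C4, supporting them as a clade.
C5 (derived state 'absent') is unique to Cyanis (autapomorphy; uninformative for grouping).
C6 (derived state 'absent') is shared by all ingroup taxa — unites the whole ingroup.
C7 (derived state 'present') is shared by Ophiodon and Stenax — a synapomorphy uniting that clade.
Most parsimonious ingroup topology: ((Leptoax,((Cyanyx,Cyanis),Halioma)),(Ophiodon,Stenax)).
Changes per character on this tree: C1: 1; C2: 1; C3: 1; C4: 1; C5: 1; C6: 1; C7: 1.
Total = 7.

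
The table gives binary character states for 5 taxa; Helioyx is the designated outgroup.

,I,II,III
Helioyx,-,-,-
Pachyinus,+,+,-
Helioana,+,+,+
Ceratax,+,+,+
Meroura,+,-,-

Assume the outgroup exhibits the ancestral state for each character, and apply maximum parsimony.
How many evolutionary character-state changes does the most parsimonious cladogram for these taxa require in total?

3

The outgroup has state '-' for every character, so '+' is the derived state throughout.
I (derived state '+') is shared by all ingroup taxa — unites the whole ingroup.
II: derived state '+' in Ceratax, Helioana, and Pachyinus only — synapomorphy for {Ceratax, Helioana, Pachyinus}.
III (derived state '+') is shared by Ceratax and Helioana — a synapomorphy uniting that clade.
Most parsimonious ingroup topology: ((Pachyinus,(Helioana,Ceratax)),Meroura).
Changes per character on this tree: I: 1; II: 1; III: 1.
Total = 3.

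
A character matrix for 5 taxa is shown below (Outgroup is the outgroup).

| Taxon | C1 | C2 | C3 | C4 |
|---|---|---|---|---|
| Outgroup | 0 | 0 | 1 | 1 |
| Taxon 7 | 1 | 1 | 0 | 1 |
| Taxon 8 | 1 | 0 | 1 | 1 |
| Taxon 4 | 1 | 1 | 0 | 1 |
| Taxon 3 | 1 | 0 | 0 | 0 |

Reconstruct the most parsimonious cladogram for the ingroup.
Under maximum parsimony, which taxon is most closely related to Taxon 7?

Taxon 4

Character polarity is set by the outgroup: the derived state is whichever differs from the outgroup's state, so for C3, C4 the derived state is '0', and for the remaining characters it is '1'.
C1 (derived state '1') is shared by all ingroup taxa — unites the whole ingroup.
C2: derived state '1' in Taxon 4 and Taxon 7 only — synapomorphy for {Taxon 4, Taxon 7}.
Only Taxon 3, Taxon 4, and Taxon 7 show the derived state '0' for C3, supporting them as a clade.
C4: derived state '0' in Taxon 3 only — an autapomorphy, so it tells us nothing about relationships among taxa.
Most parsimonious ingroup topology: (((Taxon 7,Taxon 4),Taxon 3),Taxon 8).
Taxon 7 and Taxon 4 form a cherry on this tree, so they are sister taxa.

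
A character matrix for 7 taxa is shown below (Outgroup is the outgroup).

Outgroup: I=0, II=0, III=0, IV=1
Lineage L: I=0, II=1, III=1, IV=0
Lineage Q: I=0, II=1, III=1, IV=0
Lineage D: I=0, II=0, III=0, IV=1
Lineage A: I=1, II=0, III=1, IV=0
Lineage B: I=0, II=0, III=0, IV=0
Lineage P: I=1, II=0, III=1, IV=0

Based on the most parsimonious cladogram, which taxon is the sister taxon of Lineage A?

Character polarity is set by the outgroup: the derived state is whichever differs from the outgroup's state, so for IV the derived state is '0', and for the remaining characters it is '1'.
I: derived state '1' in Lineage A and Lineage P only — synapomorphy for {Lineage A, Lineage P}.
II (derived state '1') is shared by Lineage L and Lineage Q — a synapomorphy uniting that clade.
Only Lineage A, Lineage L, Lineage P, and Lineage Q show the derived state '1' for III, supporting them as a clade.
IV: derived state '0' in Lineage A, Lineage B, Lineage L, Lineage P, and Lineage Q only — synapomorphy for {Lineage A, Lineage B, Lineage L, Lineage P, Lineage Q}.
Most parsimonious ingroup topology: ((((Lineage L,Lineage Q),(Lineage A,Lineage P)),Lineage B),Lineage D).
Lineage A and Lineage P form a cherry on this tree, so they are sister taxa.

Lineage P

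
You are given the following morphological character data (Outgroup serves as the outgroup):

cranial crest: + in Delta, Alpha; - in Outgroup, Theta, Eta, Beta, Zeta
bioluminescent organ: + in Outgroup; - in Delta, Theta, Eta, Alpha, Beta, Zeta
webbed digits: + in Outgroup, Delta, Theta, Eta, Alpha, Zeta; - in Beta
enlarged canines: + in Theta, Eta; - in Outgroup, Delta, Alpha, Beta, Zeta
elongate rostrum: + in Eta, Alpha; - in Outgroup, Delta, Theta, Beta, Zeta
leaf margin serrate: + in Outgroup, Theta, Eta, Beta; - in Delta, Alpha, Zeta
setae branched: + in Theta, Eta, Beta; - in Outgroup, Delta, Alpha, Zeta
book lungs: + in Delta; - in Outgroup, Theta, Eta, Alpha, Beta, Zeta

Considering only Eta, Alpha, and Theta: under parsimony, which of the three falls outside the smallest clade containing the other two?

Character polarity is set by the outgroup: the derived state is whichever differs from the outgroup's state, so for bioluminescent organ, webbed digits, leaf margin serrate the derived state is '-', and for the remaining characters it is '+'.
cranial crest: derived state '+' in Alpha and Delta only — synapomorphy for {Alpha, Delta}.
All ingroup taxa share the derived state '-' for bioluminescent organ; it defines the ingroup but does not resolve relationships within it.
webbed digits: derived state '-' in Beta only — an autapomorphy, so it tells us nothing about relationships among taxa.
Only Eta and Theta show the derived state '+' for enlarged canines, supporting them as a clade.
elongate rostrum (state '+') occurs in Alpha and Eta but conflicts with the nesting implied by the other characters — most parsimoniously interpreted as homoplasy.
leaf margin serrate (derived state '-') is shared by Alpha, Delta, and Zeta — a synapomorphy uniting that clade.
Only Beta, Eta, and Theta show the derived state '+' for setae branched, supporting them as a clade.
book lungs (derived state '+') is unique to Delta (autapomorphy; uninformative for grouping).
Most parsimonious ingroup topology: (((Delta,Alpha),Zeta),((Theta,Eta),Beta)).
Theta and Eta share a more recent common ancestor with each other than either does with Alpha, so Alpha is the least closely related of the three.

Alpha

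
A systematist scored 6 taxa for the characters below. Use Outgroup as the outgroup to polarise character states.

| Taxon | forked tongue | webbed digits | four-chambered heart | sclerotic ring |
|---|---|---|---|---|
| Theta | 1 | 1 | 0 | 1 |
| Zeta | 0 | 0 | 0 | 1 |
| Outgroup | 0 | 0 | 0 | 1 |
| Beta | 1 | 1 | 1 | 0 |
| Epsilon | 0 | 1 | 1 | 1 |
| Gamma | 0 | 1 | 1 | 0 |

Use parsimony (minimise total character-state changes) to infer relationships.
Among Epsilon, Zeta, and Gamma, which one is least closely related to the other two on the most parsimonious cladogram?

Character polarity is set by the outgroup: the derived state is whichever differs from the outgroup's state, so for sclerotic ring the derived state is '0', and for the remaining characters it is '1'.
forked tongue (state '1') occurs in Beta and Theta but conflicts with the nesting implied by the other characters — most parsimoniously interpreted as homoplasy.
webbed digits: derived state '1' in Beta, Epsilon, Gamma, and Theta only — synapomorphy for {Beta, Epsilon, Gamma, Theta}.
four-chambered heart (derived state '1') is shared by Beta, Epsilon, and Gamma — a synapomorphy uniting that clade.
sclerotic ring (derived state '0') is shared by Beta and Gamma — a synapomorphy uniting that clade.
Most parsimonious ingroup topology: (((Epsilon,(Beta,Gamma)),Theta),Zeta).
Gamma and Epsilon share a more recent common ancestor with each other than either does with Zeta, so Zeta is the least closely related of the three.

Zeta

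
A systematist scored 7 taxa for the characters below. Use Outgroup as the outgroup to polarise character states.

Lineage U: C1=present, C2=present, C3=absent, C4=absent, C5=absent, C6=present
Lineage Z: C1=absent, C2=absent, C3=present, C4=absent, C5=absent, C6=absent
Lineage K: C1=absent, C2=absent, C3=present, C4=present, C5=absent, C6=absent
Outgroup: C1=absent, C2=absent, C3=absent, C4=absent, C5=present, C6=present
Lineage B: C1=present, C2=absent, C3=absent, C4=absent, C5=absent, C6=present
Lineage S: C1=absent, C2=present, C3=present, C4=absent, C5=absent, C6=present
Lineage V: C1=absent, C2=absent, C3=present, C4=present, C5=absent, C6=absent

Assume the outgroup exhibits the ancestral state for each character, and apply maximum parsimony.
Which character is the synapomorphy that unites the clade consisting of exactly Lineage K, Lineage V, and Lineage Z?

Character polarity is set by the outgroup: the derived state is whichever differs from the outgroup's state, so for C5, C6 the derived state is 'absent', and for the remaining characters it is 'present'.
C1 (derived state 'present') is shared by Lineage B and Lineage U — a synapomorphy uniting that clade.
C2 (state 'present') occurs in Lineage S and Lineage U but conflicts with the nesting implied by the other characters — most parsimoniously interpreted as homoplasy.
Only Lineage K, Lineage S, Lineage V, and Lineage Z show the derived state 'present' for C3, supporting them as a clade.
Only Lineage K and Lineage V show the derived state 'present' for C4, supporting them as a clade.
C5 (derived state 'absent') is shared by all ingroup taxa — unites the whole ingroup.
C6 (derived state 'absent') is shared by Lineage K, Lineage V, and Lineage Z — a synapomorphy uniting that clade.
Most parsimonious ingroup topology: ((((Lineage V,Lineage K),Lineage Z),Lineage S),(Lineage B,Lineage U)).
The clade {Lineage K, Lineage V, Lineage Z} is supported by C6: its derived state 'absent' occurs in exactly those taxa and in no other taxon (including the outgroup).

C6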